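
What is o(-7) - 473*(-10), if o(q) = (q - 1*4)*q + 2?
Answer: 4809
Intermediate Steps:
o(q) = 2 + q*(-4 + q) (o(q) = (q - 4)*q + 2 = (-4 + q)*q + 2 = q*(-4 + q) + 2 = 2 + q*(-4 + q))
o(-7) - 473*(-10) = (2 + (-7)**2 - 4*(-7)) - 473*(-10) = (2 + 49 + 28) + 4730 = 79 + 4730 = 4809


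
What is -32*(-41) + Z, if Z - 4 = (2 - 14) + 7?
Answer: 1311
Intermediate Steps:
Z = -1 (Z = 4 + ((2 - 14) + 7) = 4 + (-12 + 7) = 4 - 5 = -1)
-32*(-41) + Z = -32*(-41) - 1 = 1312 - 1 = 1311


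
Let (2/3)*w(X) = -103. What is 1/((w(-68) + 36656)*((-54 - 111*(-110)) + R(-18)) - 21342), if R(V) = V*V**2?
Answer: 1/230814144 ≈ 4.3325e-9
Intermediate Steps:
w(X) = -309/2 (w(X) = (3/2)*(-103) = -309/2)
R(V) = V**3
1/((w(-68) + 36656)*((-54 - 111*(-110)) + R(-18)) - 21342) = 1/((-309/2 + 36656)*((-54 - 111*(-110)) + (-18)**3) - 21342) = 1/(73003*((-54 + 12210) - 5832)/2 - 21342) = 1/(73003*(12156 - 5832)/2 - 21342) = 1/((73003/2)*6324 - 21342) = 1/(230835486 - 21342) = 1/230814144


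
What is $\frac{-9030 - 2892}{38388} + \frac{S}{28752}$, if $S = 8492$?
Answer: $- \frac{349801}{22994412} \approx -0.015212$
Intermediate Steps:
$\frac{-9030 - 2892}{38388} + \frac{S}{28752} = \frac{-9030 - 2892}{38388} + \frac{8492}{28752} = \left(-9030 - 2892\right) \frac{1}{38388} + 8492 \cdot \frac{1}{28752} = \left(-11922\right) \frac{1}{38388} + \frac{2123}{7188} = - \frac{1987}{6398} + \frac{2123}{7188} = - \frac{349801}{22994412}$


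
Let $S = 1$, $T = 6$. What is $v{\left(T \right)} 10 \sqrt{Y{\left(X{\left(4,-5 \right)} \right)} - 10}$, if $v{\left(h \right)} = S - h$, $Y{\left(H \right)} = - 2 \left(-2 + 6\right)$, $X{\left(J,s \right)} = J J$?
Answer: $- 150 i \sqrt{2} \approx - 212.13 i$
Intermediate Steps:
$X{\left(J,s \right)} = J^{2}$
$Y{\left(H \right)} = -8$ ($Y{\left(H \right)} = \left(-2\right) 4 = -8$)
$v{\left(h \right)} = 1 - h$
$v{\left(T \right)} 10 \sqrt{Y{\left(X{\left(4,-5 \right)} \right)} - 10} = \left(1 - 6\right) 10 \sqrt{-8 - 10} = \left(1 - 6\right) 10 \sqrt{-18} = \left(-5\right) 10 \cdot 3 i \sqrt{2} = - 50 \cdot 3 i \sqrt{2} = - 150 i \sqrt{2}$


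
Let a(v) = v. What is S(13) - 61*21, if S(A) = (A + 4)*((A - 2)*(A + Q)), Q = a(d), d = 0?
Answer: 1150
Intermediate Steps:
Q = 0
S(A) = A*(-2 + A)*(4 + A) (S(A) = (A + 4)*((A - 2)*(A + 0)) = (4 + A)*((-2 + A)*A) = (4 + A)*(A*(-2 + A)) = A*(-2 + A)*(4 + A))
S(13) - 61*21 = 13*(-8 + 13² + 2*13) - 61*21 = 13*(-8 + 169 + 26) - 1281 = 13*187 - 1281 = 2431 - 1281 = 1150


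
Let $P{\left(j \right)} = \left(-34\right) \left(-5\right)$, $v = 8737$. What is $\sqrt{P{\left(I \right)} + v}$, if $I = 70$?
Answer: $\sqrt{8907} \approx 94.377$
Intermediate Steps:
$P{\left(j \right)} = 170$
$\sqrt{P{\left(I \right)} + v} = \sqrt{170 + 8737} = \sqrt{8907}$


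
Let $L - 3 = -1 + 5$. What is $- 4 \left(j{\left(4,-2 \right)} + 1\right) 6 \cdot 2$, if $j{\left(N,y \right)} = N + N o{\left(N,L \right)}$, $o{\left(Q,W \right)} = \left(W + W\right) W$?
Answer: $-19056$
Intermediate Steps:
$L = 7$ ($L = 3 + \left(-1 + 5\right) = 3 + 4 = 7$)
$o{\left(Q,W \right)} = 2 W^{2}$ ($o{\left(Q,W \right)} = 2 W W = 2 W^{2}$)
$j{\left(N,y \right)} = 99 N$ ($j{\left(N,y \right)} = N + N 2 \cdot 7^{2} = N + N 2 \cdot 49 = N + N 98 = N + 98 N = 99 N$)
$- 4 \left(j{\left(4,-2 \right)} + 1\right) 6 \cdot 2 = - 4 \left(99 \cdot 4 + 1\right) 6 \cdot 2 = - 4 \left(396 + 1\right) 6 \cdot 2 = - 4 \cdot 397 \cdot 6 \cdot 2 = \left(-4\right) 2382 \cdot 2 = \left(-9528\right) 2 = -19056$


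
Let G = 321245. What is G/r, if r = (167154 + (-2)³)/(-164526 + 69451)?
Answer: -30542368375/167146 ≈ -1.8273e+5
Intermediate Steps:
r = -167146/95075 (r = (167154 - 8)/(-95075) = 167146*(-1/95075) = -167146/95075 ≈ -1.7580)
G/r = 321245/(-167146/95075) = 321245*(-95075/167146) = -30542368375/167146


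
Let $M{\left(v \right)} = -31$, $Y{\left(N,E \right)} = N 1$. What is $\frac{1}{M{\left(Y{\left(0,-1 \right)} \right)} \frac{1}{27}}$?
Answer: $- \frac{27}{31} \approx -0.87097$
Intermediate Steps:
$Y{\left(N,E \right)} = N$
$\frac{1}{M{\left(Y{\left(0,-1 \right)} \right)} \frac{1}{27}} = \frac{1}{\left(-31\right) \frac{1}{27}} = \frac{1}{- \frac{31}{27}} = - \frac{27}{31}$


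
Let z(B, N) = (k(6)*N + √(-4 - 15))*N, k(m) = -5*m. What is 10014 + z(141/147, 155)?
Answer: -710736 + 155*I*√19 ≈ -7.1074e+5 + 675.63*I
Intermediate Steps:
z(B, N) = N*(-30*N + I*√19) (z(B, N) = ((-5*6)*N + √(-4 - 15))*N = (-30*N + √(-19))*N = (-30*N + I*√19)*N = N*(-30*N + I*√19))
10014 + z(141/147, 155) = 10014 + 155*(-30*155 + I*√19) = 10014 + 155*(-4650 + I*√19) = 10014 + (-720750 + 155*I*√19) = -710736 + 155*I*√19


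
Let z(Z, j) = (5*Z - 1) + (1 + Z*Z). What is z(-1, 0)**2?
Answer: 16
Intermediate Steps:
z(Z, j) = Z**2 + 5*Z (z(Z, j) = (-1 + 5*Z) + (1 + Z**2) = Z**2 + 5*Z)
z(-1, 0)**2 = (-(5 - 1))**2 = (-1*4)**2 = (-4)**2 = 16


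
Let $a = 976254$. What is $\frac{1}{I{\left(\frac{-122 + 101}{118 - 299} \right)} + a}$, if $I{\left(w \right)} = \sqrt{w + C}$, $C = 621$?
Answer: $\frac{29450329}{28751001468829} - \frac{\sqrt{20348382}}{172506008812974} \approx 1.0243 \cdot 10^{-6}$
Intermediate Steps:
$I{\left(w \right)} = \sqrt{621 + w}$ ($I{\left(w \right)} = \sqrt{w + 621} = \sqrt{621 + w}$)
$\frac{1}{I{\left(\frac{-122 + 101}{118 - 299} \right)} + a} = \frac{1}{\sqrt{621 + \frac{-122 + 101}{118 - 299}} + 976254} = \frac{1}{\sqrt{621 - \frac{21}{-181}} + 976254} = \frac{1}{\sqrt{621 - - \frac{21}{181}} + 976254} = \frac{1}{\sqrt{621 + \frac{21}{181}} + 976254} = \frac{1}{\sqrt{\frac{112422}{181}} + 976254} = \frac{1}{\frac{\sqrt{20348382}}{181} + 976254} = \frac{1}{976254 + \frac{\sqrt{20348382}}{181}}$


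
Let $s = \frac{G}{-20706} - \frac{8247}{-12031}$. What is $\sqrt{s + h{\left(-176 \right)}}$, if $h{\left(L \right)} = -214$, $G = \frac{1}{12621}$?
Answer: $\frac{i \sqrt{4781511854737892688466238}}{149717445486} \approx 14.605 i$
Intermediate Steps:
$G = \frac{1}{12621} \approx 7.9233 \cdot 10^{-5}$
$s = \frac{2155192011191}{3144066355206}$ ($s = \frac{1}{12621 \left(-20706\right)} - \frac{8247}{-12031} = \frac{1}{12621} \left(- \frac{1}{20706}\right) - - \frac{8247}{12031} = - \frac{1}{261330426} + \frac{8247}{12031} = \frac{2155192011191}{3144066355206} \approx 0.68548$)
$\sqrt{s + h{\left(-176 \right)}} = \sqrt{\frac{2155192011191}{3144066355206} - 214} = \sqrt{- \frac{670675008002893}{3144066355206}} = \frac{i \sqrt{4781511854737892688466238}}{149717445486}$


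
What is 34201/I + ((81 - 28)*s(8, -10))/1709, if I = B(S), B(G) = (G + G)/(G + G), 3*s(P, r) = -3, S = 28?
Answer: 58449456/1709 ≈ 34201.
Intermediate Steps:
s(P, r) = -1 (s(P, r) = (⅓)*(-3) = -1)
B(G) = 1 (B(G) = (2*G)/((2*G)) = (2*G)*(1/(2*G)) = 1)
I = 1
34201/I + ((81 - 28)*s(8, -10))/1709 = 34201/1 + ((81 - 28)*(-1))/1709 = 34201*1 + (53*(-1))*(1/1709) = 34201 - 53*1/1709 = 34201 - 53/1709 = 58449456/1709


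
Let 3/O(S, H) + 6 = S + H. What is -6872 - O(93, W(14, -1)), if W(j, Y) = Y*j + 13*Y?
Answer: -137441/20 ≈ -6872.0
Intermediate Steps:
W(j, Y) = 13*Y + Y*j
O(S, H) = 3/(-6 + H + S) (O(S, H) = 3/(-6 + (S + H)) = 3/(-6 + (H + S)) = 3/(-6 + H + S))
-6872 - O(93, W(14, -1)) = -6872 - 3/(-6 - (13 + 14) + 93) = -6872 - 3/(-6 - 1*27 + 93) = -6872 - 3/(-6 - 27 + 93) = -6872 - 3/60 = -6872 - 1*1/20 = -6872 - 1/20 = -137441/20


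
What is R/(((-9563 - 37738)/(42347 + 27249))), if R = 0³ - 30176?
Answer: 2100128896/47301 ≈ 44399.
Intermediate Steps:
R = -30176 (R = 0 - 30176 = -30176)
R/(((-9563 - 37738)/(42347 + 27249))) = -30176*(42347 + 27249)/(-9563 - 37738) = -30176/((-47301/69596)) = -30176/((-47301*1/69596)) = -30176/(-47301/69596) = -30176*(-69596/47301) = 2100128896/47301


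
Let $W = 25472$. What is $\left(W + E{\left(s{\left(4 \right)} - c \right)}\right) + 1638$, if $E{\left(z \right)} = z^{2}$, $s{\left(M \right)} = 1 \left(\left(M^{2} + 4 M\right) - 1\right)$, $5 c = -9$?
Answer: $\frac{704646}{25} \approx 28186.0$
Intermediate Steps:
$c = - \frac{9}{5}$ ($c = \frac{1}{5} \left(-9\right) = - \frac{9}{5} \approx -1.8$)
$s{\left(M \right)} = -1 + M^{2} + 4 M$ ($s{\left(M \right)} = 1 \left(-1 + M^{2} + 4 M\right) = -1 + M^{2} + 4 M$)
$\left(W + E{\left(s{\left(4 \right)} - c \right)}\right) + 1638 = \left(25472 + \left(\left(-1 + 4^{2} + 4 \cdot 4\right) - - \frac{9}{5}\right)^{2}\right) + 1638 = \left(25472 + \left(\left(-1 + 16 + 16\right) + \frac{9}{5}\right)^{2}\right) + 1638 = \left(25472 + \left(31 + \frac{9}{5}\right)^{2}\right) + 1638 = \left(25472 + \left(\frac{164}{5}\right)^{2}\right) + 1638 = \left(25472 + \frac{26896}{25}\right) + 1638 = \frac{663696}{25} + 1638 = \frac{704646}{25}$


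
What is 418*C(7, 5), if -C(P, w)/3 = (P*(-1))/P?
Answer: 1254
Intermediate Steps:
C(P, w) = 3 (C(P, w) = -3*P*(-1)/P = -3*(-P)/P = -3*(-1) = 3)
418*C(7, 5) = 418*3 = 1254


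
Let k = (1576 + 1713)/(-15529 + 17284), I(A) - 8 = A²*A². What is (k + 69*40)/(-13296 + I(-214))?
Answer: 8671/6584421960 ≈ 1.3169e-6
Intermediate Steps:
I(A) = 8 + A⁴ (I(A) = 8 + A²*A² = 8 + A⁴)
k = 253/135 (k = 3289/1755 = 3289*(1/1755) = 253/135 ≈ 1.8741)
(k + 69*40)/(-13296 + I(-214)) = (253/135 + 69*40)/(-13296 + (8 + (-214)⁴)) = (253/135 + 2760)/(-13296 + (8 + 2097273616)) = 372853/(135*(-13296 + 2097273624)) = (372853/135)/2097260328 = (372853/135)*(1/2097260328) = 8671/6584421960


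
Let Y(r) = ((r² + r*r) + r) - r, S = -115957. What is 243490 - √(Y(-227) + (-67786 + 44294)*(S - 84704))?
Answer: 243490 - √4714031270 ≈ 1.7483e+5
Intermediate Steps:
Y(r) = 2*r² (Y(r) = ((r² + r²) + r) - r = (2*r² + r) - r = (r + 2*r²) - r = 2*r²)
243490 - √(Y(-227) + (-67786 + 44294)*(S - 84704)) = 243490 - √(2*(-227)² + (-67786 + 44294)*(-115957 - 84704)) = 243490 - √(2*51529 - 23492*(-200661)) = 243490 - √(103058 + 4713928212) = 243490 - √4714031270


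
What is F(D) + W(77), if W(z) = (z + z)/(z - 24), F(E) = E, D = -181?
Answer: -9439/53 ≈ -178.09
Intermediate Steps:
W(z) = 2*z/(-24 + z) (W(z) = (2*z)/(-24 + z) = 2*z/(-24 + z))
F(D) + W(77) = -181 + 2*77/(-24 + 77) = -181 + 2*77/53 = -181 + 2*77*(1/53) = -181 + 154/53 = -9439/53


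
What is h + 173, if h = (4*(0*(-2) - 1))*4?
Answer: 157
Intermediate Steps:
h = -16 (h = (4*(0 - 1))*4 = (4*(-1))*4 = -4*4 = -16)
h + 173 = -16 + 173 = 157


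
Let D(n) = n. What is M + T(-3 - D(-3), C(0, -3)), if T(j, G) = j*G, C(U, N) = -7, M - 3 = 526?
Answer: 529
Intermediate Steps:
M = 529 (M = 3 + 526 = 529)
T(j, G) = G*j
M + T(-3 - D(-3), C(0, -3)) = 529 - 7*(-3 - 1*(-3)) = 529 - 7*(-3 + 3) = 529 - 7*0 = 529 + 0 = 529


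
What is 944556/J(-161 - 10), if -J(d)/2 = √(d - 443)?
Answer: 236139*I*√614/307 ≈ 19060.0*I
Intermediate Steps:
J(d) = -2*√(-443 + d) (J(d) = -2*√(d - 443) = -2*√(-443 + d))
944556/J(-161 - 10) = 944556/((-2*√(-443 + (-161 - 10)))) = 944556/((-2*√(-443 - 171))) = 944556/((-2*I*√614)) = 944556*(I*√614/1228) = 236139*I*√614/307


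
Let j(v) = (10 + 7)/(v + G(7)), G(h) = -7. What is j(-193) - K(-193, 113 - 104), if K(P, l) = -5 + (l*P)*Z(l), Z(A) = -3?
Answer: -1041217/200 ≈ -5206.1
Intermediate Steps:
K(P, l) = -5 - 3*P*l (K(P, l) = -5 + (l*P)*(-3) = -5 + (P*l)*(-3) = -5 - 3*P*l)
j(v) = 17/(-7 + v) (j(v) = (10 + 7)/(v - 7) = 17/(-7 + v))
j(-193) - K(-193, 113 - 104) = 17/(-7 - 193) - (-5 - 3*(-193)*(113 - 104)) = 17/(-200) - (-5 - 3*(-193)*9) = 17*(-1/200) - (-5 + 5211) = -17/200 - 1*5206 = -17/200 - 5206 = -1041217/200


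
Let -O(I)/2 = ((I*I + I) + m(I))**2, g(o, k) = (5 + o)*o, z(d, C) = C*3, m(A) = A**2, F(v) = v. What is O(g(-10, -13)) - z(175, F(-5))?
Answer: -51004985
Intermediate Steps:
z(d, C) = 3*C
g(o, k) = o*(5 + o)
O(I) = -2*(I + 2*I**2)**2 (O(I) = -2*((I*I + I) + I**2)**2 = -2*((I**2 + I) + I**2)**2 = -2*((I + I**2) + I**2)**2 = -2*(I + 2*I**2)**2)
O(g(-10, -13)) - z(175, F(-5)) = -2*(-10*(5 - 10))**2*(1 + 2*(-10*(5 - 10)))**2 - 3*(-5) = -2*(-10*(-5))**2*(1 + 2*(-10*(-5)))**2 - 1*(-15) = -2*50**2*(1 + 2*50)**2 + 15 = -2*2500*(1 + 100)**2 + 15 = -2*2500*101**2 + 15 = -2*2500*10201 + 15 = -51005000 + 15 = -51004985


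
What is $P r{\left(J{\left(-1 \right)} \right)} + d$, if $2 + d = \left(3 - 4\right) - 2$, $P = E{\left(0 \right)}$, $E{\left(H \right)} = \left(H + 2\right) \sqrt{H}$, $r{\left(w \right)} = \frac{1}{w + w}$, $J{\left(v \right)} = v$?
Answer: $-5$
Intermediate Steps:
$r{\left(w \right)} = \frac{1}{2 w}$
$E{\left(H \right)} = \sqrt{H} \left(2 + H\right)$ ($E{\left(H \right)} = \left(2 + H\right) \sqrt{H} = \sqrt{H} \left(2 + H\right)$)
$P = 0$ ($P = \sqrt{0} \left(2 + 0\right) = 0 \cdot 2 = 0$)
$d = -5$ ($d = -2 + \left(\left(3 - 4\right) - 2\right) = -2 - 3 = -5$)
$P r{\left(J{\left(-1 \right)} \right)} + d = 0 \frac{1}{2 \left(-1\right)} - 5 = 0 \cdot \frac{1}{2} \left(-1\right) - 5 = 0 \left(- \frac{1}{2}\right) - 5 = 0 - 5 = -5$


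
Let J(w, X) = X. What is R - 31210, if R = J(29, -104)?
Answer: -31314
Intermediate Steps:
R = -104
R - 31210 = -104 - 31210 = -31314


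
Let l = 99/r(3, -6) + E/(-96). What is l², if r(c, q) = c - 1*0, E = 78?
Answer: 265225/256 ≈ 1036.0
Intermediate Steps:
r(c, q) = c (r(c, q) = c + 0 = c)
l = 515/16 (l = 99/3 + 78/(-96) = 99*(⅓) + 78*(-1/96) = 33 - 13/16 = 515/16 ≈ 32.188)
l² = (515/16)² = 265225/256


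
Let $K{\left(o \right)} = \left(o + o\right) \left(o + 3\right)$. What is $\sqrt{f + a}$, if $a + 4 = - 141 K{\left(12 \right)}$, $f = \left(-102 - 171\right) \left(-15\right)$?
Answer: $i \sqrt{46669} \approx 216.03 i$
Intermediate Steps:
$f = 4095$ ($f = \left(-273\right) \left(-15\right) = 4095$)
$K{\left(o \right)} = 2 o \left(3 + o\right)$
$a = -50764$ ($a = -4 - 141 \cdot 2 \cdot 12 \left(3 + 12\right) = -4 - 141 \cdot 2 \cdot 12 \cdot 15 = -4 - 50760 = -50764$)
$\sqrt{f + a} = \sqrt{4095 - 50764} = \sqrt{-46669} = i \sqrt{46669}$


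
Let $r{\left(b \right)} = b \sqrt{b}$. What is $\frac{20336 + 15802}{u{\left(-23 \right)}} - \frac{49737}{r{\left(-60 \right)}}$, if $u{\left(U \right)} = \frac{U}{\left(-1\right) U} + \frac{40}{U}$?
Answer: $- \frac{277058}{21} - \frac{16579 i \sqrt{15}}{600} \approx -13193.0 - 107.02 i$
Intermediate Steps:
$r{\left(b \right)} = b^{\frac{3}{2}}$
$u{\left(U \right)} = -1 + \frac{40}{U}$ ($u{\left(U \right)} = U \left(- \frac{1}{U}\right) + \frac{40}{U} = -1 + \frac{40}{U}$)
$\frac{20336 + 15802}{u{\left(-23 \right)}} - \frac{49737}{r{\left(-60 \right)}} = \frac{20336 + 15802}{\frac{1}{-23} \left(40 - -23\right)} - \frac{49737}{\left(-60\right)^{\frac{3}{2}}} = \frac{36138}{\left(- \frac{1}{23}\right) \left(40 + 23\right)} - \frac{49737}{\left(-120\right) i \sqrt{15}} = \frac{36138}{\left(- \frac{1}{23}\right) 63} - 49737 \frac{i \sqrt{15}}{1800} = \frac{36138}{- \frac{63}{23}} - \frac{16579 i \sqrt{15}}{600} = 36138 \left(- \frac{23}{63}\right) - \frac{16579 i \sqrt{15}}{600} = - \frac{277058}{21} - \frac{16579 i \sqrt{15}}{600}$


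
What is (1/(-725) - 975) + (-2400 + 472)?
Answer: -2104676/725 ≈ -2903.0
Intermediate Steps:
(1/(-725) - 975) + (-2400 + 472) = (-1/725 - 975) - 1928 = -706876/725 - 1928 = -2104676/725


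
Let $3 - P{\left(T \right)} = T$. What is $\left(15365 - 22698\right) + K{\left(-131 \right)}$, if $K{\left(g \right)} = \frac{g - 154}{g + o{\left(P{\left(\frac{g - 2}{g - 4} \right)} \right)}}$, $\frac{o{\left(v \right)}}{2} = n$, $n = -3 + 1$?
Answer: $- \frac{65978}{9} \approx -7330.9$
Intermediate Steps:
$P{\left(T \right)} = 3 - T$
$n = -2$
$o{\left(v \right)} = -4$ ($o{\left(v \right)} = 2 \left(-2\right) = -4$)
$K{\left(g \right)} = \frac{-154 + g}{-4 + g}$ ($K{\left(g \right)} = \frac{g - 154}{g - 4} = \frac{-154 + g}{-4 + g}$)
$\left(15365 - 22698\right) + K{\left(-131 \right)} = \left(15365 - 22698\right) + \frac{-154 - 131}{-4 - 131} = -7333 + \frac{1}{-135} \left(-285\right) = -7333 - - \frac{19}{9} = -7333 + \frac{19}{9} = - \frac{65978}{9}$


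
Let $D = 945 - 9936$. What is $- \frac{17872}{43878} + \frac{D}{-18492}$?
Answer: $\frac{10669679}{135231996} \approx 0.078899$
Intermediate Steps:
$D = -8991$
$- \frac{17872}{43878} + \frac{D}{-18492} = - \frac{17872}{43878} - \frac{8991}{-18492} = \left(-17872\right) \frac{1}{43878} - - \frac{2997}{6164} = - \frac{8936}{21939} + \frac{2997}{6164} = \frac{10669679}{135231996}$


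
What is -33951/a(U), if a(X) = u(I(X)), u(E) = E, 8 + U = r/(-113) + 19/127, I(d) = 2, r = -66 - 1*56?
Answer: -33951/2 ≈ -16976.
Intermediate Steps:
r = -122 (r = -66 - 56 = -122)
U = -97167/14351 (U = -8 + (-122/(-113) + 19/127) = -8 + (-122*(-1/113) + 19*(1/127)) = -8 + (122/113 + 19/127) = -8 + 17641/14351 = -97167/14351 ≈ -6.7707)
a(X) = 2
-33951/a(U) = -33951/2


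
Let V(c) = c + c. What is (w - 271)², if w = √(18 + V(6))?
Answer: (271 - √30)² ≈ 70502.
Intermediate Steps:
V(c) = 2*c
w = √30 (w = √(18 + 2*6) = √(18 + 12) = √30 ≈ 5.4772)
(w - 271)² = (√30 - 271)² = (-271 + √30)²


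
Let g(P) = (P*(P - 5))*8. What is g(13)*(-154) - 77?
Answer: -128205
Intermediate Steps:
g(P) = 8*P*(-5 + P) (g(P) = (P*(-5 + P))*8 = 8*P*(-5 + P))
g(13)*(-154) - 77 = (8*13*(-5 + 13))*(-154) - 77 = (8*13*8)*(-154) - 77 = 832*(-154) - 77 = -128128 - 77 = -128205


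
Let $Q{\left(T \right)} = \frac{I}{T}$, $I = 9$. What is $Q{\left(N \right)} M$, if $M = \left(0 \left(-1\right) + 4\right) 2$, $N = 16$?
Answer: $\frac{9}{2} \approx 4.5$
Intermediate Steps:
$M = 8$ ($M = \left(0 + 4\right) 2 = 4 \cdot 2 = 8$)
$Q{\left(T \right)} = \frac{9}{T}$
$Q{\left(N \right)} M = \frac{9}{16} \cdot 8 = \frac{9}{2}$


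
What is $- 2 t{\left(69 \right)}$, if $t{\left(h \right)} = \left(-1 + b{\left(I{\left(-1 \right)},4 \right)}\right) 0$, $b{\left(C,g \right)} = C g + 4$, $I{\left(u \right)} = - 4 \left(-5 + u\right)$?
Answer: $0$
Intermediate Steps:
$I{\left(u \right)} = 20 - 4 u$
$b{\left(C,g \right)} = 4 + C g$
$t{\left(h \right)} = 0$ ($t{\left(h \right)} = \left(-1 + \left(4 + \left(20 - -4\right) 4\right)\right) 0 = \left(-1 + \left(4 + \left(20 + 4\right) 4\right)\right) 0 = \left(-1 + \left(4 + 24 \cdot 4\right)\right) 0 = \left(-1 + \left(4 + 96\right)\right) 0 = \left(-1 + 100\right) 0 = 99 \cdot 0 = 0$)
$- 2 t{\left(69 \right)} = \left(-2\right) 0 = 0$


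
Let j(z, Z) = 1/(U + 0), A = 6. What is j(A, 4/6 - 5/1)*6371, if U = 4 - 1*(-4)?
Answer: 6371/8 ≈ 796.38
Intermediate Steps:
U = 8 (U = 4 + 4 = 8)
j(z, Z) = ⅛ (j(z, Z) = 1/(8 + 0) = 1/8 = ⅛)
j(A, 4/6 - 5/1)*6371 = (⅛)*6371 = 6371/8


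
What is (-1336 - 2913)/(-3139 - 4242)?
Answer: 4249/7381 ≈ 0.57567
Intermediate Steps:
(-1336 - 2913)/(-3139 - 4242) = -4249/(-7381) = -4249*(-1/7381) = 4249/7381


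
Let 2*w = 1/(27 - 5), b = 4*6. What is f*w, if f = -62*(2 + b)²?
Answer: -10478/11 ≈ -952.54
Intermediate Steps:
b = 24
w = 1/44 (w = 1/(2*(27 - 5)) = (½)/22 = (½)*(1/22) = 1/44 ≈ 0.022727)
f = -41912 (f = -62*(2 + 24)² = -62*26² = -62*676 = -41912)
f*w = -41912*1/44 = -10478/11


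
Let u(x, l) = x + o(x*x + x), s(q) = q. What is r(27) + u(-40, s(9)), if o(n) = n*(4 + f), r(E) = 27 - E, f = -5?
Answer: -1600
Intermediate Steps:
o(n) = -n (o(n) = n*(4 - 5) = n*(-1) = -n)
u(x, l) = -x**2 (u(x, l) = x - (x*x + x) = x - (x**2 + x) = x - (x + x**2) = x + (-x - x**2) = -x**2)
r(27) + u(-40, s(9)) = (27 - 1*27) - 1*(-40)**2 = (27 - 27) - 1*1600 = 0 - 1600 = -1600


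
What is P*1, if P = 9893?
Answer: 9893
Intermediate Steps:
P*1 = 9893*1 = 9893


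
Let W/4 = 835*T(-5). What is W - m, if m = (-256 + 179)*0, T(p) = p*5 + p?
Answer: -100200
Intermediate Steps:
T(p) = 6*p (T(p) = 5*p + p = 6*p)
W = -100200 (W = 4*(835*(6*(-5))) = 4*(835*(-30)) = 4*(-25050) = -100200)
m = 0 (m = -77*0 = 0)
W - m = -100200 - 1*0 = -100200 + 0 = -100200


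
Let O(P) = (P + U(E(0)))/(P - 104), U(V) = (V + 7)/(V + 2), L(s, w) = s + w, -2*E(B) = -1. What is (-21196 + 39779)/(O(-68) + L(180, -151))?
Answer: 3196276/5053 ≈ 632.55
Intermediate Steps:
E(B) = ½ (E(B) = -½*(-1) = ½)
U(V) = (7 + V)/(2 + V)
O(P) = (3 + P)/(-104 + P) (O(P) = (P + (7 + ½)/(2 + ½))/(P - 104) = (P + (15/2)/(5/2))/(-104 + P) = (P + (⅖)*(15/2))/(-104 + P) = (P + 3)/(-104 + P) = (3 + P)/(-104 + P))
(-21196 + 39779)/(O(-68) + L(180, -151)) = (-21196 + 39779)/((3 - 68)/(-104 - 68) + (180 - 151)) = 18583/(-65/(-172) + 29) = 18583/(-1/172*(-65) + 29) = 18583/(65/172 + 29) = 18583/(5053/172) = 18583*(172/5053) = 3196276/5053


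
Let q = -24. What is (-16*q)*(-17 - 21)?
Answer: -14592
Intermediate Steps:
(-16*q)*(-17 - 21) = (-16*(-24))*(-17 - 21) = 384*(-38) = -14592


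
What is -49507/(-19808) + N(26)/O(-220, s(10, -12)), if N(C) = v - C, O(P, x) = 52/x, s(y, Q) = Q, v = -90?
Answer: 7536775/257504 ≈ 29.269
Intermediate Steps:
N(C) = -90 - C
-49507/(-19808) + N(26)/O(-220, s(10, -12)) = -49507/(-19808) + (-90 - 1*26)/((52/(-12))) = -49507*(-1/19808) + (-90 - 26)/((52*(-1/12))) = 49507/19808 - 116/(-13/3) = 49507/19808 - 116*(-3/13) = 49507/19808 + 348/13 = 7536775/257504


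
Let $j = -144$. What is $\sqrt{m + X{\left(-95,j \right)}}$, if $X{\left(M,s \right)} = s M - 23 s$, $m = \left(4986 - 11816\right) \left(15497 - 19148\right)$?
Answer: $\sqrt{24953322} \approx 4995.3$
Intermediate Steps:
$m = 24936330$ ($m = \left(-6830\right) \left(-3651\right) = 24936330$)
$X{\left(M,s \right)} = - 23 s + M s$ ($X{\left(M,s \right)} = M s - 23 s = - 23 s + M s$)
$\sqrt{m + X{\left(-95,j \right)}} = \sqrt{24936330 - 144 \left(-23 - 95\right)} = \sqrt{24936330 - -16992} = \sqrt{24936330 + 16992} = \sqrt{24953322}$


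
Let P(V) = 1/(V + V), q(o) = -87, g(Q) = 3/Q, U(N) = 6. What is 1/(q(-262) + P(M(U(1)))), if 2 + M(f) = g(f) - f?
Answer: -15/1306 ≈ -0.011485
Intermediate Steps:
M(f) = -2 - f + 3/f (M(f) = -2 + (3/f - f) = -2 + (-f + 3/f) = -2 - f + 3/f)
P(V) = 1/(2*V)
1/(q(-262) + P(M(U(1)))) = 1/(-87 + 1/(2*(-2 - 1*6 + 3/6))) = 1/(-87 + 1/(2*(-2 - 6 + 3*(⅙)))) = 1/(-87 + 1/(2*(-2 - 6 + ½))) = 1/(-87 + 1/(2*(-15/2))) = 1/(-87 + (½)*(-2/15)) = 1/(-87 - 1/15) = 1/(-1306/15) = -15/1306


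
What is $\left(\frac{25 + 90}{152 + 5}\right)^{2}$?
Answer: $\frac{13225}{24649} \approx 0.53653$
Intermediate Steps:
$\left(\frac{25 + 90}{152 + 5}\right)^{2} = \left(\frac{115}{157}\right)^{2} = \frac{13225}{24649}$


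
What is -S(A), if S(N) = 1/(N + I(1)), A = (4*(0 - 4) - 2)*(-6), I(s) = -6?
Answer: -1/102 ≈ -0.0098039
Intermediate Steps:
A = 108 (A = (4*(-4) - 2)*(-6) = (-16 - 2)*(-6) = -18*(-6) = 108)
S(N) = 1/(-6 + N) (S(N) = 1/(N - 6) = 1/(-6 + N))
-S(A) = -1/(-6 + 108) = -1/102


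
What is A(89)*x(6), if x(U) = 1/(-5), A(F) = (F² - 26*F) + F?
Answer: -5696/5 ≈ -1139.2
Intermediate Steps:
A(F) = F² - 25*F
x(U) = -⅕
A(89)*x(6) = (89*(-25 + 89))*(-⅕) = (89*64)*(-⅕) = 5696*(-⅕) = -5696/5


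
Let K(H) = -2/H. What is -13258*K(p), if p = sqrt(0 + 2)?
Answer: 13258*sqrt(2) ≈ 18750.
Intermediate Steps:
p = sqrt(2) ≈ 1.4142
-13258*K(p) = -(-26516)/(sqrt(2)) = -(-26516)*sqrt(2)/2 = -(-13258)*sqrt(2) = 13258*sqrt(2)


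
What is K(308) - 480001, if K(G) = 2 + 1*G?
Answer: -479691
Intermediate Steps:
K(G) = 2 + G
K(308) - 480001 = (2 + 308) - 480001 = 310 - 480001 = -479691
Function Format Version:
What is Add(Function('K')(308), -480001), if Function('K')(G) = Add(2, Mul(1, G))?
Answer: -479691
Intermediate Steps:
Function('K')(G) = Add(2, G)
Add(Function('K')(308), -480001) = Add(Add(2, 308), -480001) = Add(310, -480001) = -479691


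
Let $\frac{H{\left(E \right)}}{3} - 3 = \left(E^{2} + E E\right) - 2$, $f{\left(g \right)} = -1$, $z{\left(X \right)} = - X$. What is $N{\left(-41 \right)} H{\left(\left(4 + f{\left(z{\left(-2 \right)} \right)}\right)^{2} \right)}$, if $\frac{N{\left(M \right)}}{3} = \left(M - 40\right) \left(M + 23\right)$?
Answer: $2138886$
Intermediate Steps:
$N{\left(M \right)} = 3 \left(-40 + M\right) \left(23 + M\right)$ ($N{\left(M \right)} = 3 \left(M - 40\right) \left(M + 23\right) = 3 \left(-40 + M\right) \left(23 + M\right)$)
$H{\left(E \right)} = 3 + 6 E^{2}$ ($H{\left(E \right)} = 9 + 3 \left(\left(E^{2} + E E\right) - 2\right) = 9 + 3 \left(\left(E^{2} + E^{2}\right) - 2\right) = 9 + 3 \left(2 E^{2} - 2\right) = 9 + 3 \left(-2 + 2 E^{2}\right) = 9 + \left(-6 + 6 E^{2}\right) = 3 + 6 E^{2}$)
$N{\left(-41 \right)} H{\left(\left(4 + f{\left(z{\left(-2 \right)} \right)}\right)^{2} \right)} = \left(-2760 - -2091 + 3 \left(-41\right)^{2}\right) \left(3 + 6 \left(\left(4 - 1\right)^{2}\right)^{2}\right) = \left(-2760 + 2091 + 3 \cdot 1681\right) \left(3 + 6 \left(3^{2}\right)^{2}\right) = \left(-2760 + 2091 + 5043\right) \left(3 + 6 \cdot 9^{2}\right) = 4374 \left(3 + 6 \cdot 81\right) = 4374 \left(3 + 486\right) = 4374 \cdot 489 = 2138886$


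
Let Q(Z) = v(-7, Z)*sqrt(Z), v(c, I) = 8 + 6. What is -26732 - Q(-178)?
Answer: -26732 - 14*I*sqrt(178) ≈ -26732.0 - 186.78*I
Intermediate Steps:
v(c, I) = 14
Q(Z) = 14*sqrt(Z)
-26732 - Q(-178) = -26732 - 14*sqrt(-178) = -26732 - 14*I*sqrt(178)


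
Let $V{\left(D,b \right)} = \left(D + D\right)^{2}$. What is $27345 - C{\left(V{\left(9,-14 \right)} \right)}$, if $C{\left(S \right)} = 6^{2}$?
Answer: $27309$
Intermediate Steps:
$V{\left(D,b \right)} = 4 D^{2}$ ($V{\left(D,b \right)} = \left(2 D\right)^{2} = 4 D^{2}$)
$C{\left(S \right)} = 36$
$27345 - C{\left(V{\left(9,-14 \right)} \right)} = 27345 - 36 = 27309$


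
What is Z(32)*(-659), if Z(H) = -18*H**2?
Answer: 12146688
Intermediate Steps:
Z(32)*(-659) = -18*32**2*(-659) = -18*1024*(-659) = -18432*(-659) = 12146688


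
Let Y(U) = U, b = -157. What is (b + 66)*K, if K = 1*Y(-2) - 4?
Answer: 546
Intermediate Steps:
K = -6 (K = 1*(-2) - 4 = -2 - 4 = -6)
(b + 66)*K = (-157 + 66)*(-6) = -91*(-6) = 546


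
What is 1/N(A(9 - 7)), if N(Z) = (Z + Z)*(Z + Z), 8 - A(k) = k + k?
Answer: 1/64 ≈ 0.015625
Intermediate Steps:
A(k) = 8 - 2*k (A(k) = 8 - (k + k) = 8 - 2*k)
N(Z) = 4*Z² (N(Z) = (2*Z)*(2*Z) = 4*Z²)
1/N(A(9 - 7)) = 1/(4*(8 - 2*(9 - 7))²) = 1/(4*(8 - 2*2)²) = 1/(4*(8 - 4)²) = 1/(4*4²) = 1/(4*16) = 1/64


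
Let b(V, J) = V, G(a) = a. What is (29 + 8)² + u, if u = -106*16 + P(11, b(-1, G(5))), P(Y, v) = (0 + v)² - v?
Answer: -325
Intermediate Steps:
P(Y, v) = v² - v
u = -1694 (u = -106*16 - (-1 - 1) = -1696 - 1*(-2) = -1696 + 2 = -1694)
(29 + 8)² + u = (29 + 8)² - 1694 = 37² - 1694 = 1369 - 1694 = -325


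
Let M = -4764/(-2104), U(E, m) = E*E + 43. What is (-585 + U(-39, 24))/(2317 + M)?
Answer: 46814/110903 ≈ 0.42212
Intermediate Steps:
U(E, m) = 43 + E² (U(E, m) = E² + 43 = 43 + E²)
M = 1191/526 (M = -4764*(-1/2104) = 1191/526 ≈ 2.2643)
(-585 + U(-39, 24))/(2317 + M) = (-585 + (43 + (-39)²))/(2317 + 1191/526) = (-585 + (43 + 1521))/(1219933/526) = (-585 + 1564)*(526/1219933) = 979*(526/1219933) = 46814/110903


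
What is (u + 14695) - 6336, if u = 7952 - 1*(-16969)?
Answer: 33280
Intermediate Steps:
u = 24921 (u = 7952 + 16969 = 24921)
(u + 14695) - 6336 = (24921 + 14695) - 6336 = 39616 - 6336 = 33280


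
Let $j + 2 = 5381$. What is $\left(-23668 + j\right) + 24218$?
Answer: $5929$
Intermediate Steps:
$j = 5379$ ($j = -2 + 5381 = 5379$)
$\left(-23668 + j\right) + 24218 = \left(-23668 + 5379\right) + 24218 = -18289 + 24218 = 5929$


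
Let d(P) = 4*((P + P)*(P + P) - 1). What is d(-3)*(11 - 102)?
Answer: -12740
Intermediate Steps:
d(P) = -4 + 16*P**2 (d(P) = 4*((2*P)*(2*P) - 1) = 4*(4*P**2 - 1) = 4*(-1 + 4*P**2) = -4 + 16*P**2)
d(-3)*(11 - 102) = (-4 + 16*(-3)**2)*(11 - 102) = (-4 + 16*9)*(-91) = (-4 + 144)*(-91) = 140*(-91) = -12740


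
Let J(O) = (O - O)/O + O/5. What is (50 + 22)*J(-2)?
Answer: -144/5 ≈ -28.800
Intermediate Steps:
J(O) = O/5 (J(O) = 0/O + O*(⅕) = 0 + O/5 = O/5)
(50 + 22)*J(-2) = (50 + 22)*((⅕)*(-2)) = 72*(-⅖) = -144/5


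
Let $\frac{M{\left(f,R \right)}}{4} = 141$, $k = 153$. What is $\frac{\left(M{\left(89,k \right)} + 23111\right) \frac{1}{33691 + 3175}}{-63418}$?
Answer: $- \frac{23675}{2337967988} \approx -1.0126 \cdot 10^{-5}$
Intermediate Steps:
$M{\left(f,R \right)} = 564$ ($M{\left(f,R \right)} = 4 \cdot 141 = 564$)
$\frac{\left(M{\left(89,k \right)} + 23111\right) \frac{1}{33691 + 3175}}{-63418} = \frac{\left(564 + 23111\right) \frac{1}{33691 + 3175}}{-63418} = \frac{23675}{36866} \left(- \frac{1}{63418}\right) = - \frac{23675}{2337967988}$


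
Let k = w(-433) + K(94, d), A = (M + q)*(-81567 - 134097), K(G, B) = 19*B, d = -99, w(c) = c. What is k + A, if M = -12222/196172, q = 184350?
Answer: -1949834295435350/49043 ≈ -3.9758e+10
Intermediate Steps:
M = -6111/98086 (M = -12222*1/196172 = -6111/98086 ≈ -0.062302)
A = -1949834181949848/49043 (A = (-6111/98086 + 184350)*(-81567 - 134097) = (18082147989/98086)*(-215664) = -1949834181949848/49043 ≈ -3.9758e+10)
k = -2314 (k = -433 + 19*(-99) = -433 - 1881 = -2314)
k + A = -2314 - 1949834181949848/49043 = -1949834295435350/49043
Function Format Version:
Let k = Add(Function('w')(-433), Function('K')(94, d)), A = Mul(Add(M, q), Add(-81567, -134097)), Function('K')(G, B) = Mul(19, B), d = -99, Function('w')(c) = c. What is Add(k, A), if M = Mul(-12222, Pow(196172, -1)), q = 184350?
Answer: Rational(-1949834295435350, 49043) ≈ -3.9758e+10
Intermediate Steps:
M = Rational(-6111, 98086) (M = Mul(-12222, Rational(1, 196172)) = Rational(-6111, 98086) ≈ -0.062302)
A = Rational(-1949834181949848, 49043) (A = Mul(Add(Rational(-6111, 98086), 184350), Add(-81567, -134097)) = Mul(Rational(18082147989, 98086), -215664) = Rational(-1949834181949848, 49043) ≈ -3.9758e+10)
k = -2314 (k = Add(-433, Mul(19, -99)) = Add(-433, -1881) = -2314)
Add(k, A) = Add(-2314, Rational(-1949834181949848, 49043)) = Rational(-1949834295435350, 49043)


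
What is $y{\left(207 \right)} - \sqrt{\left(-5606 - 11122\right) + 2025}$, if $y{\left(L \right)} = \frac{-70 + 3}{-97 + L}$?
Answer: $- \frac{67}{110} - 13 i \sqrt{87} \approx -0.60909 - 121.26 i$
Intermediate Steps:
$y{\left(L \right)} = - \frac{67}{-97 + L}$
$y{\left(207 \right)} - \sqrt{\left(-5606 - 11122\right) + 2025} = - \frac{67}{-97 + 207} - \sqrt{\left(-5606 - 11122\right) + 2025} = - \frac{67}{110} - \sqrt{\left(-5606 - 11122\right) + 2025} = \left(-67\right) \frac{1}{110} - \sqrt{-16728 + 2025} = - \frac{67}{110} - \sqrt{-14703} = - \frac{67}{110} - 13 i \sqrt{87}$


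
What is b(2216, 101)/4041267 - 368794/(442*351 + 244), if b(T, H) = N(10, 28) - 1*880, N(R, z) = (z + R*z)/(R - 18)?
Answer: -1490537744039/627956314062 ≈ -2.3736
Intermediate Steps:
N(R, z) = (z + R*z)/(-18 + R)
b(T, H) = -1837/2 (b(T, H) = 28*(1 + 10)/(-18 + 10) - 1*880 = 28*11/(-8) - 880 = 28*(-1/8)*11 - 880 = -77/2 - 880 = -1837/2)
b(2216, 101)/4041267 - 368794/(442*351 + 244) = -1837/2/4041267 - 368794/(442*351 + 244) = -1837/2*1/4041267 - 368794/(155142 + 244) = -1837/8082534 - 368794/155386 = -1837/8082534 - 368794*1/155386 = -1837/8082534 - 184397/77693 = -1490537744039/627956314062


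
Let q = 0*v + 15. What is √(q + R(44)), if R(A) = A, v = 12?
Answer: √59 ≈ 7.6811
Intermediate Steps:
q = 15 (q = 0*12 + 15 = 0 + 15 = 15)
√(q + R(44)) = √(15 + 44) = √59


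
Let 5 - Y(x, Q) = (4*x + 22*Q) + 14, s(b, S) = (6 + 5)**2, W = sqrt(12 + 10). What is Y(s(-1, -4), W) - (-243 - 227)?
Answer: -23 - 22*sqrt(22) ≈ -126.19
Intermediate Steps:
W = sqrt(22) ≈ 4.6904
s(b, S) = 121 (s(b, S) = 11**2 = 121)
Y(x, Q) = -9 - 22*Q - 4*x (Y(x, Q) = 5 - ((4*x + 22*Q) + 14) = 5 - (14 + 4*x + 22*Q) = 5 + (-14 - 22*Q - 4*x) = -9 - 22*Q - 4*x)
Y(s(-1, -4), W) - (-243 - 227) = (-9 - 22*sqrt(22) - 4*121) - (-243 - 227) = (-9 - 22*sqrt(22) - 484) - 1*(-470) = (-493 - 22*sqrt(22)) + 470 = -23 - 22*sqrt(22)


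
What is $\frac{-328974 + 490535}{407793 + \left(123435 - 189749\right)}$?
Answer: $\frac{161561}{341479} \approx 0.47312$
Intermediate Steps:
$\frac{-328974 + 490535}{407793 + \left(123435 - 189749\right)} = \frac{161561}{407793 + \left(123435 - 189749\right)} = \frac{161561}{407793 - 66314} = \frac{161561}{341479}$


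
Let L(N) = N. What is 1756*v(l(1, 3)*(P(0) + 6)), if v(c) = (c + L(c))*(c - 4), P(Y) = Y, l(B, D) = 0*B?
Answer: 0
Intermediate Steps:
l(B, D) = 0
v(c) = 2*c*(-4 + c) (v(c) = (c + c)*(c - 4) = (2*c)*(-4 + c) = 2*c*(-4 + c))
1756*v(l(1, 3)*(P(0) + 6)) = 1756*(2*(0*(0 + 6))*(-4 + 0*(0 + 6))) = 1756*(2*(0*6)*(-4 + 0*6)) = 1756*(2*0*(-4 + 0)) = 1756*(2*0*(-4)) = 1756*0 = 0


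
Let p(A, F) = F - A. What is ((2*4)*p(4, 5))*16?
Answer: 128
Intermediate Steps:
((2*4)*p(4, 5))*16 = ((2*4)*(5 - 1*4))*16 = (8*(5 - 4))*16 = (8*1)*16 = 8*16 = 128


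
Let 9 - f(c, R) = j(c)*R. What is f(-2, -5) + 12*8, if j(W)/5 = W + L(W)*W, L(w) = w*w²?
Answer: 455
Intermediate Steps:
L(w) = w³
j(W) = 5*W + 5*W⁴ (j(W) = 5*(W + W³*W) = 5*(W + W⁴) = 5*W + 5*W⁴)
f(c, R) = 9 - 5*R*c*(1 + c³) (f(c, R) = 9 - 5*c*(1 + c³)*R = 9 - 5*R*c*(1 + c³))
f(-2, -5) + 12*8 = (9 - 5*(-5)*(-2)*(1 + (-2)³)) + 12*8 = (9 - 5*(-5)*(-2)*(1 - 8)) + 96 = (9 - 5*(-5)*(-2)*(-7)) + 96 = (9 + 350) + 96 = 359 + 96 = 455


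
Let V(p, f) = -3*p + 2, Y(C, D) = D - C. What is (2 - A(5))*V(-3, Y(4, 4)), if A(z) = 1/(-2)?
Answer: 55/2 ≈ 27.500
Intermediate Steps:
A(z) = -1/2
V(p, f) = 2 - 3*p
(2 - A(5))*V(-3, Y(4, 4)) = (2 - 1*(-1/2))*(2 - 3*(-3)) = (2 + 1/2)*(2 + 9) = (5/2)*11 = 55/2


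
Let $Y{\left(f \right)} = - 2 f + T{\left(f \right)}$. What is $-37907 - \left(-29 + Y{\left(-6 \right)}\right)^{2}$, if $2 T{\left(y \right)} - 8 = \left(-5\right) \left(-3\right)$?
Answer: $- \frac{151749}{4} \approx -37937.0$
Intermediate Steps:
$T{\left(y \right)} = \frac{23}{2}$ ($T{\left(y \right)} = 4 + \frac{\left(-5\right) \left(-3\right)}{2} = 4 + \frac{1}{2} \cdot 15 = 4 + \frac{15}{2} = \frac{23}{2}$)
$Y{\left(f \right)} = \frac{23}{2} - 2 f$ ($Y{\left(f \right)} = - 2 f + \frac{23}{2} = \frac{23}{2} - 2 f$)
$-37907 - \left(-29 + Y{\left(-6 \right)}\right)^{2} = -37907 - \left(-29 + \left(\frac{23}{2} - -12\right)\right)^{2} = -37907 - \left(-29 + \left(\frac{23}{2} + 12\right)\right)^{2} = -37907 - \left(-29 + \frac{47}{2}\right)^{2} = -37907 - \left(- \frac{11}{2}\right)^{2} = -37907 - \frac{121}{4} = - \frac{151749}{4}$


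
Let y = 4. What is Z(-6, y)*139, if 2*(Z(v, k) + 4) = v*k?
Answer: -2224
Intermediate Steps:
Z(v, k) = -4 + k*v/2 (Z(v, k) = -4 + (v*k)/2 = -4 + (k*v)/2 = -4 + k*v/2)
Z(-6, y)*139 = (-4 + (½)*4*(-6))*139 = (-4 - 12)*139 = -16*139 = -2224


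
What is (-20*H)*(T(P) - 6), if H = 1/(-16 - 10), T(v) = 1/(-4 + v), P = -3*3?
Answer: -790/169 ≈ -4.6746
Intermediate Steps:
P = -9
H = -1/26 (H = 1/(-26) = -1/26 ≈ -0.038462)
(-20*H)*(T(P) - 6) = (-20*(-1/26))*(1/(-4 - 9) - 6) = 10*(1/(-13) - 6)/13 = 10*(-1/13 - 6)/13 = (10/13)*(-79/13) = -790/169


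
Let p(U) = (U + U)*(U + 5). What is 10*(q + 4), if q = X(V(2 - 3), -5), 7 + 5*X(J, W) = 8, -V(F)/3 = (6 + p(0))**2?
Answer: 42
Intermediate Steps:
p(U) = 2*U*(5 + U) (p(U) = (2*U)*(5 + U) = 2*U*(5 + U))
V(F) = -108 (V(F) = -3*(6 + 2*0*(5 + 0))**2 = -3*(6 + 2*0*5)**2 = -3*(6 + 0)**2 = -3*6**2 = -3*36 = -108)
X(J, W) = 1/5 (X(J, W) = -7/5 + (1/5)*8 = -7/5 + 8/5 = 1/5)
q = 1/5 ≈ 0.20000
10*(q + 4) = 10*(1/5 + 4) = 10*(21/5) = 42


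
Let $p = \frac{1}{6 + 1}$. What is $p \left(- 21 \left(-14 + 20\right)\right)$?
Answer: $-18$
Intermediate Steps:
$p = \frac{1}{7} \approx 0.14286$
$p \left(- 21 \left(-14 + 20\right)\right) = \frac{\left(-21\right) \left(-14 + 20\right)}{7} = \frac{\left(-21\right) 6}{7} = \frac{1}{7} \left(-126\right) = -18$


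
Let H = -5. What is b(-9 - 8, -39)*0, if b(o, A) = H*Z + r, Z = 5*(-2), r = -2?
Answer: 0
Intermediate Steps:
Z = -10
b(o, A) = 48 (b(o, A) = -5*(-10) - 2 = 50 - 2 = 48)
b(-9 - 8, -39)*0 = 48*0 = 0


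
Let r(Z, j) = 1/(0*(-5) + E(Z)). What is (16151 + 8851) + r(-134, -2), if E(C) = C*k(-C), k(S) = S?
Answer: 448935911/17956 ≈ 25002.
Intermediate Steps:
E(C) = -C² (E(C) = C*(-C) = -C²)
r(Z, j) = -1/Z² (r(Z, j) = 1/(0*(-5) - Z²) = 1/(0 - Z²) = 1/(-Z²) = -1/Z²)
(16151 + 8851) + r(-134, -2) = (16151 + 8851) - 1/(-134)² = 25002 - 1*1/17956 = 25002 - 1/17956 = 448935911/17956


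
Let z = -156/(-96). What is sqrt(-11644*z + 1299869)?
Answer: 3*sqrt(569310)/2 ≈ 1131.8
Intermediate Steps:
z = 13/8 (z = -156*(-1/96) = 13/8 ≈ 1.6250)
sqrt(-11644*z + 1299869) = sqrt(-11644*13/8 + 1299869) = sqrt(-37843/2 + 1299869) = sqrt(2561895/2) = 3*sqrt(569310)/2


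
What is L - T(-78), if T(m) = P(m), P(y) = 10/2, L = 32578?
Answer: 32573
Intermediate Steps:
P(y) = 5 (P(y) = 10*(½) = 5)
T(m) = 5
L - T(-78) = 32578 - 1*5 = 32578 - 5 = 32573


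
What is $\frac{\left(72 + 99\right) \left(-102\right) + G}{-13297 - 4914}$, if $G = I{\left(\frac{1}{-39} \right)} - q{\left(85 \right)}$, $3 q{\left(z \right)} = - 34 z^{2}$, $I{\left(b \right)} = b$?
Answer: $- \frac{837737}{236743} \approx -3.5386$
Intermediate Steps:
$q{\left(z \right)} = - \frac{34 z^{2}}{3}$ ($q{\left(z \right)} = \frac{\left(-34\right) z^{2}}{3} = - \frac{34 z^{2}}{3}$)
$G = \frac{1064483}{13}$ ($G = \frac{1}{-39} - - \frac{34 \cdot 85^{2}}{3} = - \frac{1}{39} - \left(- \frac{34}{3}\right) 7225 = - \frac{1}{39} - - \frac{245650}{3} = - \frac{1}{39} + \frac{245650}{3} = \frac{1064483}{13} \approx 81883.0$)
$\frac{\left(72 + 99\right) \left(-102\right) + G}{-13297 - 4914} = \frac{\left(72 + 99\right) \left(-102\right) + \frac{1064483}{13}}{-13297 - 4914} = \frac{171 \left(-102\right) + \frac{1064483}{13}}{-18211} = \left(-17442 + \frac{1064483}{13}\right) \left(- \frac{1}{18211}\right) = \frac{837737}{13} \left(- \frac{1}{18211}\right) = - \frac{837737}{236743}$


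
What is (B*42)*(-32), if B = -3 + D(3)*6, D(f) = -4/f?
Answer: 14784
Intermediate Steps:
B = -11 (B = -3 - 4/3*6 = -3 - 8 = -11)
(B*42)*(-32) = -11*42*(-32) = -462*(-32) = 14784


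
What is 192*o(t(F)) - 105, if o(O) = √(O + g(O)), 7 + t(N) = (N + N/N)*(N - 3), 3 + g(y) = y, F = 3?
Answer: -105 + 192*I*√17 ≈ -105.0 + 791.64*I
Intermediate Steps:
g(y) = -3 + y
t(N) = -7 + (1 + N)*(-3 + N) (t(N) = -7 + (N + N/N)*(N - 3) = -7 + (N + 1)*(-3 + N) = -7 + (1 + N)*(-3 + N))
o(O) = √(-3 + 2*O) (o(O) = √(O + (-3 + O)) = √(-3 + 2*O))
192*o(t(F)) - 105 = 192*√(-3 + 2*(-10 + 3² - 2*3)) - 105 = 192*√(-3 + 2*(-10 + 9 - 6)) - 105 = 192*√(-3 + 2*(-7)) - 105 = 192*√(-3 - 14) - 105 = 192*√(-17) - 105 = 192*(I*√17) - 105 = 192*I*√17 - 105 = -105 + 192*I*√17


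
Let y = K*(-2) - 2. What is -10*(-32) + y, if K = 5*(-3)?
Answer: 348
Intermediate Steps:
K = -15
y = 28 (y = -15*(-2) - 2 = 30 - 2 = 28)
-10*(-32) + y = -10*(-32) + 28 = 320 + 28 = 348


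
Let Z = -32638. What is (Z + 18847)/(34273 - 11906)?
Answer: -13791/22367 ≈ -0.61658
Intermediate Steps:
(Z + 18847)/(34273 - 11906) = (-32638 + 18847)/(34273 - 11906) = -13791/22367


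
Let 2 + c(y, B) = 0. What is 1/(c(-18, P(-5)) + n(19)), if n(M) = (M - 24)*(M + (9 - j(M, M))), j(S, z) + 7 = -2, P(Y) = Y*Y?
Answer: -1/187 ≈ -0.0053476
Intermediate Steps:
P(Y) = Y**2
c(y, B) = -2 (c(y, B) = -2 + 0 = -2)
j(S, z) = -9 (j(S, z) = -7 - 2 = -9)
n(M) = (-24 + M)*(18 + M) (n(M) = (M - 24)*(M + (9 - 1*(-9))) = (-24 + M)*(M + (9 + 9)) = (-24 + M)*(M + 18) = (-24 + M)*(18 + M))
1/(c(-18, P(-5)) + n(19)) = 1/(-2 + (-432 + 19**2 - 6*19)) = 1/(-2 + (-432 + 361 - 114)) = 1/(-2 - 185) = 1/(-187) = -1/187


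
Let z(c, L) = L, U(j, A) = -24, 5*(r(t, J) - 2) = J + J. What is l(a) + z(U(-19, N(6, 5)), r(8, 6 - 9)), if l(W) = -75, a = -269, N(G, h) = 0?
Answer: -371/5 ≈ -74.200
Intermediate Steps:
r(t, J) = 2 + 2*J/5 (r(t, J) = 2 + (J + J)/5 = 2 + (2*J)/5 = 2 + 2*J/5)
l(a) + z(U(-19, N(6, 5)), r(8, 6 - 9)) = -75 + (2 + 2*(6 - 9)/5) = -75 + (2 + (⅖)*(-3)) = -75 + (2 - 6/5) = -75 + ⅘ = -371/5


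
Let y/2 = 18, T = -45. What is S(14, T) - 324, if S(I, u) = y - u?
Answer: -243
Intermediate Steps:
y = 36 (y = 2*18 = 36)
S(I, u) = 36 - u
S(14, T) - 324 = (36 - 1*(-45)) - 324 = (36 + 45) - 324 = 81 - 324 = -243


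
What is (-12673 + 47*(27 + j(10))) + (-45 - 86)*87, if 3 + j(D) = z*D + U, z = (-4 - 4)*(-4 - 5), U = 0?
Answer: 10898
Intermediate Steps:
z = 72 (z = -8*(-9) = 72)
j(D) = -3 + 72*D (j(D) = -3 + (72*D + 0) = -3 + 72*D)
(-12673 + 47*(27 + j(10))) + (-45 - 86)*87 = (-12673 + 47*(27 + (-3 + 72*10))) + (-45 - 86)*87 = (-12673 + 47*(27 + (-3 + 720))) - 131*87 = (-12673 + 47*(27 + 717)) - 11397 = (-12673 + 47*744) - 11397 = (-12673 + 34968) - 11397 = 22295 - 11397 = 10898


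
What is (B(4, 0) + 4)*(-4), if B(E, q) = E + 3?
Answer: -44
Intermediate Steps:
B(E, q) = 3 + E
(B(4, 0) + 4)*(-4) = ((3 + 4) + 4)*(-4) = (7 + 4)*(-4) = 11*(-4) = -44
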